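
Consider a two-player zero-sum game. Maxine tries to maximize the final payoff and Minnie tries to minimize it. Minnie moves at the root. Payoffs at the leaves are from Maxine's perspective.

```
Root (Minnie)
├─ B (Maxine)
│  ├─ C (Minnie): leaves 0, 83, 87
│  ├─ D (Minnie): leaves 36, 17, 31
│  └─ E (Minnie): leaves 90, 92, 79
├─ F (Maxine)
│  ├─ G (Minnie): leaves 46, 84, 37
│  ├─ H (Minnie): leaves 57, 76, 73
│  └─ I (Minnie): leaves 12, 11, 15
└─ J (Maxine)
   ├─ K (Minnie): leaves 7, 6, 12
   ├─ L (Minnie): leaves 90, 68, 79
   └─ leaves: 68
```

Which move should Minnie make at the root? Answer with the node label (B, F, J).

F

C (Minnie): min(0, 83, 87) = 0
D (Minnie): min(36, 17, 31) = 17
E (Minnie): min(90, 92, 79) = 79
B (Maxine): max(0, 17, 79) = 79
G (Minnie): min(46, 84, 37) = 37
H (Minnie): min(57, 76, 73) = 57
I (Minnie): min(12, 11, 15) = 11
F (Maxine): max(37, 57, 11) = 57
K (Minnie): min(7, 6, 12) = 6
L (Minnie): min(90, 68, 79) = 68
J (Maxine): max(6, 68, 68) = 68
Root (Minnie): min(79, 57, 68) = 57
Minnie picks the child with the lowest value: F (value 57).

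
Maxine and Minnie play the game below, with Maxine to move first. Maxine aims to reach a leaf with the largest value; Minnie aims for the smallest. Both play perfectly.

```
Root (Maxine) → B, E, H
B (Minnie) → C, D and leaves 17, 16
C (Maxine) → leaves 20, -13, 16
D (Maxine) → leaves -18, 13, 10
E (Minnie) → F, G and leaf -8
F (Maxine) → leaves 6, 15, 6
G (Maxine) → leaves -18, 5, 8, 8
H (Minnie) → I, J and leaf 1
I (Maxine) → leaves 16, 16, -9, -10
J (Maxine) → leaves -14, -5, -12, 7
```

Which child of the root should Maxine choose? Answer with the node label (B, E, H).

B

C (Maxine): max(20, -13, 16) = 20
D (Maxine): max(-18, 13, 10) = 13
B (Minnie): min(20, 13, 17, 16) = 13
F (Maxine): max(6, 15, 6) = 15
G (Maxine): max(-18, 5, 8, 8) = 8
E (Minnie): min(15, 8, -8) = -8
I (Maxine): max(16, 16, -9, -10) = 16
J (Maxine): max(-14, -5, -12, 7) = 7
H (Minnie): min(16, 7, 1) = 1
Root (Maxine): max(13, -8, 1) = 13
Maxine picks the child with the highest value: B (value 13).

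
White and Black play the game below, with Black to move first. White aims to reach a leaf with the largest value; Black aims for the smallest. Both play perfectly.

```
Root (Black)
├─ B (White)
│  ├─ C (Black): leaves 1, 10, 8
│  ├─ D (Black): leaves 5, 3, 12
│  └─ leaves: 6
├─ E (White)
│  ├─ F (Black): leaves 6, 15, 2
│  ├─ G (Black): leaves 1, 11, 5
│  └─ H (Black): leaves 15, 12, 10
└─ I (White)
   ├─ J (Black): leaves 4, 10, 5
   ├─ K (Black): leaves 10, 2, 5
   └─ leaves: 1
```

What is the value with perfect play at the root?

4

C (Black): min(1, 10, 8) = 1
D (Black): min(5, 3, 12) = 3
B (White): max(1, 3, 6) = 6
F (Black): min(6, 15, 2) = 2
G (Black): min(1, 11, 5) = 1
H (Black): min(15, 12, 10) = 10
E (White): max(2, 1, 10) = 10
J (Black): min(4, 10, 5) = 4
K (Black): min(10, 2, 5) = 2
I (White): max(4, 2, 1) = 4
Root (Black): min(6, 10, 4) = 4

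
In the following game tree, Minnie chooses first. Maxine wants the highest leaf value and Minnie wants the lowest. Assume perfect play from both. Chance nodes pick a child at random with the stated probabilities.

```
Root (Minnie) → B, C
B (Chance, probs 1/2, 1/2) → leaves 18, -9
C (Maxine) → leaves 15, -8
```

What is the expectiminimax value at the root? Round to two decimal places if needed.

B (Chance): 1/2·18 + 1/2·-9 = 4.5
C (Maxine): max(15, -8) = 15
Root (Minnie): min(4.5, 15) = 4.5

4.5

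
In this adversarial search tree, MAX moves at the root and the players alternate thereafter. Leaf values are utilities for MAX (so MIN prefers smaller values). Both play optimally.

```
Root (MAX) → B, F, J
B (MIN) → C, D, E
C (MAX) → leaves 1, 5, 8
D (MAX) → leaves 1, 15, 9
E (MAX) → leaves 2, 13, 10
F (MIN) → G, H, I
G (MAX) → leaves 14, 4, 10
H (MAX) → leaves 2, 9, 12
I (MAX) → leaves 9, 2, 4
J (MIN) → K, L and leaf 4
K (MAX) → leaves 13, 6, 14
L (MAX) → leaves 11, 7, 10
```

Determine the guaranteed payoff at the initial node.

C (MAX): max(1, 5, 8) = 8
D (MAX): max(1, 15, 9) = 15
E (MAX): max(2, 13, 10) = 13
B (MIN): min(8, 15, 13) = 8
G (MAX): max(14, 4, 10) = 14
H (MAX): max(2, 9, 12) = 12
I (MAX): max(9, 2, 4) = 9
F (MIN): min(14, 12, 9) = 9
K (MAX): max(13, 6, 14) = 14
L (MAX): max(11, 7, 10) = 11
J (MIN): min(14, 11, 4) = 4
Root (MAX): max(8, 9, 4) = 9

9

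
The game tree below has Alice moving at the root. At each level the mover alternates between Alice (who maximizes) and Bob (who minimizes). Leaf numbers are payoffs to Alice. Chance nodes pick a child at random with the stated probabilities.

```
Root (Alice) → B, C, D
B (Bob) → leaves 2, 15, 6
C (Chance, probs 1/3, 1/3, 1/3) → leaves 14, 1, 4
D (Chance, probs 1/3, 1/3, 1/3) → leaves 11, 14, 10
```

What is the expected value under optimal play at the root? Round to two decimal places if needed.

11.67

B (Bob): min(2, 15, 6) = 2
C (Chance): 1/3·14 + 1/3·1 + 1/3·4 = 6.33
D (Chance): 1/3·11 + 1/3·14 + 1/3·10 = 11.67
Root (Alice): max(2, 6.33, 11.67) = 11.67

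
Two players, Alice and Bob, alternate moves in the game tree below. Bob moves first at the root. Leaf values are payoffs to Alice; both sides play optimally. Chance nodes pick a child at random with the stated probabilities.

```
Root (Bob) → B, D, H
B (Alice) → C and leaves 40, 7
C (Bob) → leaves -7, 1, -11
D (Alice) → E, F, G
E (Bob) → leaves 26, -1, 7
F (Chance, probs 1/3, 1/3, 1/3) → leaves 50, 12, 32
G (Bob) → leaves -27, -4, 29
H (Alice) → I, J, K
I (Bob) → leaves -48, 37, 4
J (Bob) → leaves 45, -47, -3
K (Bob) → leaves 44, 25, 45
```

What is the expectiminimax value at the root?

25

C (Bob): min(-7, 1, -11) = -11
B (Alice): max(-11, 40, 7) = 40
E (Bob): min(26, -1, 7) = -1
F (Chance): 1/3·50 + 1/3·12 + 1/3·32 = 31.33
G (Bob): min(-27, -4, 29) = -27
D (Alice): max(-1, 31.33, -27) = 31.33
I (Bob): min(-48, 37, 4) = -48
J (Bob): min(45, -47, -3) = -47
K (Bob): min(44, 25, 45) = 25
H (Alice): max(-48, -47, 25) = 25
Root (Bob): min(40, 31.33, 25) = 25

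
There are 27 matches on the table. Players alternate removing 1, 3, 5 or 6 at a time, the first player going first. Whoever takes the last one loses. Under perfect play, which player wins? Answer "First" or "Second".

Second

W/L table (W = player to move can force a win):
i:   0  1  2  3  4  5  6  7  8  9 10 11 12 13 14 15 16 17 18 19 20 21 22 23 24 25 26 27
     W  L  W  L  W  L  W  W  W  W  W  W  L  W  L  W  L  W  W  W  W  W  W  L  W  L  W  L
Position 27 is L, so the second player wins.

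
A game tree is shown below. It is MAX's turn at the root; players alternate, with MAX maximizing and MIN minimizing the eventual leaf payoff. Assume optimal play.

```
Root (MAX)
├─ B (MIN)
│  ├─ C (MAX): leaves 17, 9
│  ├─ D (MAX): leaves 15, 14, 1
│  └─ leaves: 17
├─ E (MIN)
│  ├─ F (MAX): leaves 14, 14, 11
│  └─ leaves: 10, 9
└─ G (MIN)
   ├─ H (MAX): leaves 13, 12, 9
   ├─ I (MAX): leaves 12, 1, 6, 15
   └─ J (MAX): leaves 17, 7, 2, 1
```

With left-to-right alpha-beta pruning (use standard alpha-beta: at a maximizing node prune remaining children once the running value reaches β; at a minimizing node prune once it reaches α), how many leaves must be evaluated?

12

C [α=-∞,β=+∞]: v=17
D [α=-∞,β=17]: v=15
B [α=-∞,β=+∞]: v=15
F [α=15,β=+∞]: v=14
E [α=15,β=+∞]: v=14 after child 1 ≤ α → α-cutoff, skip 2
H [α=15,β=+∞]: v=13
G [α=15,β=+∞]: v=13 after child 1 ≤ α → α-cutoff, skip 2
Root [α=-∞,β=+∞]: v=15
Leaves evaluated: 12 of 22.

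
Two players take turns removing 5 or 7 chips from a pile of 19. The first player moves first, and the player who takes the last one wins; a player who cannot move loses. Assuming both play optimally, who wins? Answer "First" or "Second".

W/L table (W = player to move can force a win):
i:   0  1  2  3  4  5  6  7  8  9 10 11 12 13 14 15 16 17 18 19
     L  L  L  L  L  W  W  W  W  W  W  W  L  L  L  L  L  W  W  W
Position 19 is W, so the first player wins.

First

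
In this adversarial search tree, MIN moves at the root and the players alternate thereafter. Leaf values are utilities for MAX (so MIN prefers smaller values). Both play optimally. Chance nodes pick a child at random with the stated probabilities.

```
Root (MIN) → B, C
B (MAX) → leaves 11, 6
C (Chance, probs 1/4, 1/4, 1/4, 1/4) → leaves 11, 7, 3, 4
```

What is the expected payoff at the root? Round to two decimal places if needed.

6.25

B (MAX): max(11, 6) = 11
C (Chance): 1/4·11 + 1/4·7 + 1/4·3 + 1/4·4 = 6.25
Root (MIN): min(11, 6.25) = 6.25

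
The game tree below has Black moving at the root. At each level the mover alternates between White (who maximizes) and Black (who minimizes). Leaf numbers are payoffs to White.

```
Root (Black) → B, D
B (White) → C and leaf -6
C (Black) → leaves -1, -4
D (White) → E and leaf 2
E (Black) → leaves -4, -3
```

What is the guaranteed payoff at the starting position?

-4

C (Black): min(-1, -4) = -4
B (White): max(-4, -6) = -4
E (Black): min(-4, -3) = -4
D (White): max(-4, 2) = 2
Root (Black): min(-4, 2) = -4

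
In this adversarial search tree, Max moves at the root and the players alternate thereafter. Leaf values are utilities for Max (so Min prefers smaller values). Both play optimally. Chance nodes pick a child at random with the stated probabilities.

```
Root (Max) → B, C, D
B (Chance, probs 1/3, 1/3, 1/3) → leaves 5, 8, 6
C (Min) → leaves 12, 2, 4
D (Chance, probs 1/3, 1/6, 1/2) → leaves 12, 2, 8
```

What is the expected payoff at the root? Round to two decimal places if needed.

B (Chance): 1/3·5 + 1/3·8 + 1/3·6 = 6.33
C (Min): min(12, 2, 4) = 2
D (Chance): 1/3·12 + 1/6·2 + 1/2·8 = 8.33
Root (Max): max(6.33, 2, 8.33) = 8.33

8.33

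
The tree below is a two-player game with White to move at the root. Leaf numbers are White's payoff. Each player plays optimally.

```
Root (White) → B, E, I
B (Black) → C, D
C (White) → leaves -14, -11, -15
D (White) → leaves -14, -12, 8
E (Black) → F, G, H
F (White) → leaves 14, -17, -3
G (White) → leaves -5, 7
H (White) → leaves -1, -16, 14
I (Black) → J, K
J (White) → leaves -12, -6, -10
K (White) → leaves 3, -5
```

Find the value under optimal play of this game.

7

C (White): max(-14, -11, -15) = -11
D (White): max(-14, -12, 8) = 8
B (Black): min(-11, 8) = -11
F (White): max(14, -17, -3) = 14
G (White): max(-5, 7) = 7
H (White): max(-1, -16, 14) = 14
E (Black): min(14, 7, 14) = 7
J (White): max(-12, -6, -10) = -6
K (White): max(3, -5) = 3
I (Black): min(-6, 3) = -6
Root (White): max(-11, 7, -6) = 7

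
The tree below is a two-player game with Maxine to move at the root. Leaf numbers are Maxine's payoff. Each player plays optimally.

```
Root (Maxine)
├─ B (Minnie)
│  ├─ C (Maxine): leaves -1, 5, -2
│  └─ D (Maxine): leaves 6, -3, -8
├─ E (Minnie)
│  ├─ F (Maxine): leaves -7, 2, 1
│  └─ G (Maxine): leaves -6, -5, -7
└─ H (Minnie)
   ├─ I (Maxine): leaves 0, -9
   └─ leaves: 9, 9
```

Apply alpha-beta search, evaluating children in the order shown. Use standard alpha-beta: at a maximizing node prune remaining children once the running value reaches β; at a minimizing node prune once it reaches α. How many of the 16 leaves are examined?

C [α=-∞,β=+∞]: v=5
D [α=-∞,β=5]: v=6 after child 1 ≥ β → β-cutoff, skip 2
B [α=-∞,β=+∞]: v=5
F [α=5,β=+∞]: v=2
E [α=5,β=+∞]: v=2 after child 1 ≤ α → α-cutoff, skip 1
I [α=5,β=+∞]: v=0
H [α=5,β=+∞]: v=0 after child 1 ≤ α → α-cutoff, skip 2
Root [α=-∞,β=+∞]: v=5
Leaves evaluated: 9 of 16.

9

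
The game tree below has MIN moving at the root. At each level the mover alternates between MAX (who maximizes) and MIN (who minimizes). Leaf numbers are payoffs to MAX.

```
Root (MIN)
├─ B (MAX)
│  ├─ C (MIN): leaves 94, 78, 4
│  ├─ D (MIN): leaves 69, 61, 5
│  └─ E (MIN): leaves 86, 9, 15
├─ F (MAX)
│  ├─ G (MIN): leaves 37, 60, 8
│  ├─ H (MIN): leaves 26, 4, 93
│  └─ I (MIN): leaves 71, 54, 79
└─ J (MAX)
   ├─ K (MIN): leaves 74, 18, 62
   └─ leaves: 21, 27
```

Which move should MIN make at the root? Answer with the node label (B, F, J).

B

C (MIN): min(94, 78, 4) = 4
D (MIN): min(69, 61, 5) = 5
E (MIN): min(86, 9, 15) = 9
B (MAX): max(4, 5, 9) = 9
G (MIN): min(37, 60, 8) = 8
H (MIN): min(26, 4, 93) = 4
I (MIN): min(71, 54, 79) = 54
F (MAX): max(8, 4, 54) = 54
K (MIN): min(74, 18, 62) = 18
J (MAX): max(18, 21, 27) = 27
Root (MIN): min(9, 54, 27) = 9
MIN picks the child with the lowest value: B (value 9).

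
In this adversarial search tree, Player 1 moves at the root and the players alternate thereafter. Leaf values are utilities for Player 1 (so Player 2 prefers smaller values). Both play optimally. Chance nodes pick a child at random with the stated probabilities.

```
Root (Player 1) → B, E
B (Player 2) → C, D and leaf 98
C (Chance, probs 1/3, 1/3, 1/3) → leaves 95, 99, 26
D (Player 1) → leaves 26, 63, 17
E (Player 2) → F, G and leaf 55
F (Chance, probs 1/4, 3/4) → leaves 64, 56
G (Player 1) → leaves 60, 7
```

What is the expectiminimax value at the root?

C (Chance): 1/3·95 + 1/3·99 + 1/3·26 = 73.33
D (Player 1): max(26, 63, 17) = 63
B (Player 2): min(73.33, 63, 98) = 63
F (Chance): 1/4·64 + 3/4·56 = 58
G (Player 1): max(60, 7) = 60
E (Player 2): min(58, 60, 55) = 55
Root (Player 1): max(63, 55) = 63

63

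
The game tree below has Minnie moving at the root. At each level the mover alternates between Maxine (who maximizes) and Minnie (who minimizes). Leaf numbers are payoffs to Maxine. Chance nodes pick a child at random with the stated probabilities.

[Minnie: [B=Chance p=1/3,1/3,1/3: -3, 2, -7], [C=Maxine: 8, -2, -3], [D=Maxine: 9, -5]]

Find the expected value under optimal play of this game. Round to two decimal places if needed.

-2.67

B (Chance): 1/3·-3 + 1/3·2 + 1/3·-7 = -2.67
C (Maxine): max(8, -2, -3) = 8
D (Maxine): max(9, -5) = 9
Root (Minnie): min(-2.67, 8, 9) = -2.67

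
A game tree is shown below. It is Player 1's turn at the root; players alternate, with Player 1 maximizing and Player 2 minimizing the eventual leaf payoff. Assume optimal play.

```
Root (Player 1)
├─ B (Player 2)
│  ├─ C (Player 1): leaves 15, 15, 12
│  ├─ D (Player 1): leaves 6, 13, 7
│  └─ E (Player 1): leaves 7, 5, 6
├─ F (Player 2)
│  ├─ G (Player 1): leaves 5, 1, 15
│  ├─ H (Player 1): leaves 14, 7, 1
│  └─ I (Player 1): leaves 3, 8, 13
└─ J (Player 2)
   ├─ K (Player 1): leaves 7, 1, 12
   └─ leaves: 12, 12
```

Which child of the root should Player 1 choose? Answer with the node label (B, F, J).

F

C (Player 1): max(15, 15, 12) = 15
D (Player 1): max(6, 13, 7) = 13
E (Player 1): max(7, 5, 6) = 7
B (Player 2): min(15, 13, 7) = 7
G (Player 1): max(5, 1, 15) = 15
H (Player 1): max(14, 7, 1) = 14
I (Player 1): max(3, 8, 13) = 13
F (Player 2): min(15, 14, 13) = 13
K (Player 1): max(7, 1, 12) = 12
J (Player 2): min(12, 12, 12) = 12
Root (Player 1): max(7, 13, 12) = 13
Player 1 picks the child with the highest value: F (value 13).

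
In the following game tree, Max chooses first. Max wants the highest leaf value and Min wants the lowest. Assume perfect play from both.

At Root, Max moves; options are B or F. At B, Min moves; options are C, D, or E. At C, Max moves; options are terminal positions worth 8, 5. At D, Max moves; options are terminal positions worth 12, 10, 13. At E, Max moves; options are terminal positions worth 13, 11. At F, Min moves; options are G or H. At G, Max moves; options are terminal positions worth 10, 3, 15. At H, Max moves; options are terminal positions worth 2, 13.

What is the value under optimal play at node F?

G: max(10, 3, 15) = 15
H: max(2, 13) = 13
F: min(15, 13) = 13

13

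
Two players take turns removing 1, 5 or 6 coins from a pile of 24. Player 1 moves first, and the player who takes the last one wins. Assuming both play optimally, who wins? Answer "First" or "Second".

Compute winning (W) and losing (L) positions by backward induction:
i:   0  1  2  3  4  5  6  7  8  9 10 11 12 13 14 15 16 17 18 19 20 21 22 23 24
     L  W  L  W  L  W  W  W  W  W  W  L  W  L  W  L  W  W  W  W  W  W  L  W  L
Position 24 is L, so the second player wins.

Second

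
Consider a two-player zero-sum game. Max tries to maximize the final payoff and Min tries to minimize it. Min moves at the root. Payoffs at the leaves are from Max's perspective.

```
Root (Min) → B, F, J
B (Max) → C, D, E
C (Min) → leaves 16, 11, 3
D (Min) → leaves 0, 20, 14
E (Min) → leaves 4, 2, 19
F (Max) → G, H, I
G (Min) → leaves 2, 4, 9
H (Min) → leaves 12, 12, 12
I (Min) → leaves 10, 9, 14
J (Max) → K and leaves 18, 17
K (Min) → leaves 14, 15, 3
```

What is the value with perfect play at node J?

18

K: min(14, 15, 3) = 3
J: max(3, 18, 17) = 18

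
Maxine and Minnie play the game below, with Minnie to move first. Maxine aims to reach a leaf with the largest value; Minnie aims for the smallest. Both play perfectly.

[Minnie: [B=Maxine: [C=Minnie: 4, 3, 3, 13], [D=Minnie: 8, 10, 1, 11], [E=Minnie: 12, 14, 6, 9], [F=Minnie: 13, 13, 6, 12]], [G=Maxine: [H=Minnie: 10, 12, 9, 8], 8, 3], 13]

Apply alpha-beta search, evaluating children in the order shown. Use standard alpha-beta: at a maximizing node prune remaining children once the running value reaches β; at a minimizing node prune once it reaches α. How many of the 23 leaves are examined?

19

C [α=-∞,β=+∞]: v=3
D [α=3,β=+∞]: v=1 after child 3 ≤ α → α-cutoff, skip 1
E [α=3,β=+∞]: v=6
F [α=6,β=+∞]: v=6 after child 3 ≤ α → α-cutoff, skip 1
B [α=-∞,β=+∞]: v=6
H [α=-∞,β=6]: v=8
G [α=-∞,β=6]: v=8 after child 1 ≥ β → β-cutoff, skip 2
Root [α=-∞,β=+∞]: v=6
Leaves evaluated: 19 of 23.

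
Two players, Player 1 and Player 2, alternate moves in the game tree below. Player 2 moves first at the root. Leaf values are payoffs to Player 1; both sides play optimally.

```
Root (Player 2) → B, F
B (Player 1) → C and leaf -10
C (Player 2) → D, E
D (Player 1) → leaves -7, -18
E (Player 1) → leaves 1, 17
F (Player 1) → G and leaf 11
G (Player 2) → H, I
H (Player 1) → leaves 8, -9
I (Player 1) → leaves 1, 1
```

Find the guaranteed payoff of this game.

D (Player 1): max(-7, -18) = -7
E (Player 1): max(1, 17) = 17
C (Player 2): min(-7, 17) = -7
B (Player 1): max(-7, -10) = -7
H (Player 1): max(8, -9) = 8
I (Player 1): max(1, 1) = 1
G (Player 2): min(8, 1) = 1
F (Player 1): max(1, 11) = 11
Root (Player 2): min(-7, 11) = -7

-7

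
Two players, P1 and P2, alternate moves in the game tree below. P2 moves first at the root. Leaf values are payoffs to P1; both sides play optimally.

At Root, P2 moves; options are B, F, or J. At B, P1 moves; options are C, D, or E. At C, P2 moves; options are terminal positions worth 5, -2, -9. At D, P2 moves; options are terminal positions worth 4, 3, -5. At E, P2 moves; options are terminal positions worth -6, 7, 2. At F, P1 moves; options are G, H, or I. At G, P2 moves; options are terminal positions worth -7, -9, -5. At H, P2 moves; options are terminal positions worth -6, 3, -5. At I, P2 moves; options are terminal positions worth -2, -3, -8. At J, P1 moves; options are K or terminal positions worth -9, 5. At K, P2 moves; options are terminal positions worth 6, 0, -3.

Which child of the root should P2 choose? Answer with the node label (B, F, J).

F

C (P2): min(5, -2, -9) = -9
D (P2): min(4, 3, -5) = -5
E (P2): min(-6, 7, 2) = -6
B (P1): max(-9, -5, -6) = -5
G (P2): min(-7, -9, -5) = -9
H (P2): min(-6, 3, -5) = -6
I (P2): min(-2, -3, -8) = -8
F (P1): max(-9, -6, -8) = -6
K (P2): min(6, 0, -3) = -3
J (P1): max(-3, -9, 5) = 5
Root (P2): min(-5, -6, 5) = -6
P2 picks the child with the lowest value: F (value -6).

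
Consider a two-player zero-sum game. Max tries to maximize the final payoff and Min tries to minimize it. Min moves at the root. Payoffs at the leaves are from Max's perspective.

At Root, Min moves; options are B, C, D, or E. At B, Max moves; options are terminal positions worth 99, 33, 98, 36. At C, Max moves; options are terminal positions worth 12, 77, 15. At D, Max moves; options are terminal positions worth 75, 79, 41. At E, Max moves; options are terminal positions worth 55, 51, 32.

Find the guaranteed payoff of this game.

55

B (Max): max(99, 33, 98, 36) = 99
C (Max): max(12, 77, 15) = 77
D (Max): max(75, 79, 41) = 79
E (Max): max(55, 51, 32) = 55
Root (Min): min(99, 77, 79, 55) = 55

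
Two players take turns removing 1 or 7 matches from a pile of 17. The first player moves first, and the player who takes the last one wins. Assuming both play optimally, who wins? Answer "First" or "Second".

i:   0  1  2  3  4  5  6  7  8  9 10 11 12 13 14 15 16 17
     L  W  L  W  L  W  L  W  L  W  L  W  L  W  L  W  L  W
Position 17 is W, so the first player wins.

First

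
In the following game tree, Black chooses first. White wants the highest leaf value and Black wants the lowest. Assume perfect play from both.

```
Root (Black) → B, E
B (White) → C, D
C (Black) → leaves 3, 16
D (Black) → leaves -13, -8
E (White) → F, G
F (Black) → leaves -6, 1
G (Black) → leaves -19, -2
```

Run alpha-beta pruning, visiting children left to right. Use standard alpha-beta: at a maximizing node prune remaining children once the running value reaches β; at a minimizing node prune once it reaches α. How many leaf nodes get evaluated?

6

C [α=-∞,β=+∞]: v=3
D [α=3,β=+∞]: v=-13 after child 1 ≤ α → α-cutoff, skip 1
B [α=-∞,β=+∞]: v=3
F [α=-∞,β=3]: v=-6
G [α=-6,β=3]: v=-19 after child 1 ≤ α → α-cutoff, skip 1
E [α=-∞,β=3]: v=-6
Root [α=-∞,β=+∞]: v=-6
Leaves evaluated: 6 of 8.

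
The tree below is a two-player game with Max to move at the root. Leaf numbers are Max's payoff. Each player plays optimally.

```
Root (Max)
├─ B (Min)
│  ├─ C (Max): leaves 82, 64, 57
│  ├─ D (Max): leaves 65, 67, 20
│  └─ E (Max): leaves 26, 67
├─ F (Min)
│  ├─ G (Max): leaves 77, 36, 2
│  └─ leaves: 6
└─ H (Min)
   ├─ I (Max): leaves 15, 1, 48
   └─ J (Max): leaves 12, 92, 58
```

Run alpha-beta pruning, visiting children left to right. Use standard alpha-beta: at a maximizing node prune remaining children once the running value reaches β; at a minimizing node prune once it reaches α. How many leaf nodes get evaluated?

C [α=-∞,β=+∞]: v=82
D [α=-∞,β=82]: v=67
E [α=-∞,β=67]: v=67
B [α=-∞,β=+∞]: v=67
G [α=67,β=+∞]: v=77
F [α=67,β=+∞]: v=6
I [α=67,β=+∞]: v=48
H [α=67,β=+∞]: v=48 after child 1 ≤ α → α-cutoff, skip 1
Root [α=-∞,β=+∞]: v=67
Leaves evaluated: 15 of 18.

15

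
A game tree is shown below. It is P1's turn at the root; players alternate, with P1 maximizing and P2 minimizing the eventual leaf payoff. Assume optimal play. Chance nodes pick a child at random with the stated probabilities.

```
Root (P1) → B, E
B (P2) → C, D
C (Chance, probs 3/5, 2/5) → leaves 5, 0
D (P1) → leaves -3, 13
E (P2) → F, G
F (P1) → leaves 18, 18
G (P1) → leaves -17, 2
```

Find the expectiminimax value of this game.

C (Chance): 3/5·5 + 2/5·0 = 3
D (P1): max(-3, 13) = 13
B (P2): min(3, 13) = 3
F (P1): max(18, 18) = 18
G (P1): max(-17, 2) = 2
E (P2): min(18, 2) = 2
Root (P1): max(3, 2) = 3

3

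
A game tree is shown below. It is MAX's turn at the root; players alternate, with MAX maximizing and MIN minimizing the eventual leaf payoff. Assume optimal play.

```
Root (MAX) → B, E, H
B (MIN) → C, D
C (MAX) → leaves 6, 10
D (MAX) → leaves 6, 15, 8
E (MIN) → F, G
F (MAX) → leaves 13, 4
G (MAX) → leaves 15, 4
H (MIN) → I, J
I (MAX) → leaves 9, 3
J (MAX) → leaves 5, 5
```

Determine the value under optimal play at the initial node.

C (MAX): max(6, 10) = 10
D (MAX): max(6, 15, 8) = 15
B (MIN): min(10, 15) = 10
F (MAX): max(13, 4) = 13
G (MAX): max(15, 4) = 15
E (MIN): min(13, 15) = 13
I (MAX): max(9, 3) = 9
J (MAX): max(5, 5) = 5
H (MIN): min(9, 5) = 5
Root (MAX): max(10, 13, 5) = 13

13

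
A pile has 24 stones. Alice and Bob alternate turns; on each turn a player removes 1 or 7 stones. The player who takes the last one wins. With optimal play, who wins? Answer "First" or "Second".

i:   0  1  2  3  4  5  6  7  8  9 10 11 12 13 14 15 16 17 18 19 20 21 22 23 24
     L  W  L  W  L  W  L  W  L  W  L  W  L  W  L  W  L  W  L  W  L  W  L  W  L
Position 24 is L, so the second player wins.

Second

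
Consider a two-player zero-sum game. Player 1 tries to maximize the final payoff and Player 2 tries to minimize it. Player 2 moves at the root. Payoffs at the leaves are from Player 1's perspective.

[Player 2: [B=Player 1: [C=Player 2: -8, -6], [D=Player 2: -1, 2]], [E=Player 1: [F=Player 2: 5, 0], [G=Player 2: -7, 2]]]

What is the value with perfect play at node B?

-1

C: min(-8, -6) = -8
D: min(-1, 2) = -1
B: max(-8, -1) = -1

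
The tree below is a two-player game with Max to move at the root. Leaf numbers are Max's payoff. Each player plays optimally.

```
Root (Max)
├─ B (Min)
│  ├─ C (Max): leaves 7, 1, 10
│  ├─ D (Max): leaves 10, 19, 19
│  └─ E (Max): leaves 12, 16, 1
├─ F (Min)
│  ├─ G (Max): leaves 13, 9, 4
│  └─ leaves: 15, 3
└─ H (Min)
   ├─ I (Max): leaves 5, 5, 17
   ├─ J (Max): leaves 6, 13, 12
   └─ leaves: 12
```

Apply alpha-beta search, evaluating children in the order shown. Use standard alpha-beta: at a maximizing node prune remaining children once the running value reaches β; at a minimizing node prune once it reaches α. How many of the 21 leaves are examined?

C [α=-∞,β=+∞]: v=10
D [α=-∞,β=10]: v=10 after child 1 ≥ β → β-cutoff, skip 2
E [α=-∞,β=10]: v=12 after child 1 ≥ β → β-cutoff, skip 2
B [α=-∞,β=+∞]: v=10
G [α=10,β=+∞]: v=13
F [α=10,β=+∞]: v=3
I [α=10,β=+∞]: v=17
J [α=10,β=17]: v=13
H [α=10,β=+∞]: v=12
Root [α=-∞,β=+∞]: v=12
Leaves evaluated: 17 of 21.

17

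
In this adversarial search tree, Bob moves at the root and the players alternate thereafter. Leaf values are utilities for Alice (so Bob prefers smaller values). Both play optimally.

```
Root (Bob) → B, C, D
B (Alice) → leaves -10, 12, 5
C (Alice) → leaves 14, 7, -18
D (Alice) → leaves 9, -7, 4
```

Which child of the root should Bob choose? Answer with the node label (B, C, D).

D

B (Alice): max(-10, 12, 5) = 12
C (Alice): max(14, 7, -18) = 14
D (Alice): max(9, -7, 4) = 9
Root (Bob): min(12, 14, 9) = 9
Bob picks the child with the lowest value: D (value 9).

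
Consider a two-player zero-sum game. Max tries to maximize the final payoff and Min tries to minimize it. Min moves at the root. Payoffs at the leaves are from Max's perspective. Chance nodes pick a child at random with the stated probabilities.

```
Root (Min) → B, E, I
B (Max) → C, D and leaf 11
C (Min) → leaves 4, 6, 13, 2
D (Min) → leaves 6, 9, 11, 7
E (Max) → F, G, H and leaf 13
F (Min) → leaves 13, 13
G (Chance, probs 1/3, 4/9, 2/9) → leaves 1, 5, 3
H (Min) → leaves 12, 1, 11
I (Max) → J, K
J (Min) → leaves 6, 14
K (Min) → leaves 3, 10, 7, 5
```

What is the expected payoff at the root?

6

C (Min): min(4, 6, 13, 2) = 2
D (Min): min(6, 9, 11, 7) = 6
B (Max): max(2, 6, 11) = 11
F (Min): min(13, 13) = 13
G (Chance): 1/3·1 + 4/9·5 + 2/9·3 = 3.22
H (Min): min(12, 1, 11) = 1
E (Max): max(13, 3.22, 1, 13) = 13
J (Min): min(6, 14) = 6
K (Min): min(3, 10, 7, 5) = 3
I (Max): max(6, 3) = 6
Root (Min): min(11, 13, 6) = 6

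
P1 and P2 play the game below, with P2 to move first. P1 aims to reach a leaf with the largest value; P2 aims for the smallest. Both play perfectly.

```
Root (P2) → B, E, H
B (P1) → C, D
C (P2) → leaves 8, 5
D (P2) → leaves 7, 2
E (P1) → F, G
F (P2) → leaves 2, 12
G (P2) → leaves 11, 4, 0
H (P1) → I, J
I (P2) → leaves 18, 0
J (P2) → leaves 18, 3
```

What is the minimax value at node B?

C: min(8, 5) = 5
D: min(7, 2) = 2
B: max(5, 2) = 5

5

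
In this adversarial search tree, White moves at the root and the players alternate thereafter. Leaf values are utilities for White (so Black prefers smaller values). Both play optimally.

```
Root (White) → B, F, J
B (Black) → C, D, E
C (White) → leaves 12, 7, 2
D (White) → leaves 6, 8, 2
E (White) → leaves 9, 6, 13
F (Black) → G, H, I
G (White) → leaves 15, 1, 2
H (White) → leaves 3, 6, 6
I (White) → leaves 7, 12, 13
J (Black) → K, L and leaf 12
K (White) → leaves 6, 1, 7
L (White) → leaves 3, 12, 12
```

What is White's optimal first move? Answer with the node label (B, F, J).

B

C (White): max(12, 7, 2) = 12
D (White): max(6, 8, 2) = 8
E (White): max(9, 6, 13) = 13
B (Black): min(12, 8, 13) = 8
G (White): max(15, 1, 2) = 15
H (White): max(3, 6, 6) = 6
I (White): max(7, 12, 13) = 13
F (Black): min(15, 6, 13) = 6
K (White): max(6, 1, 7) = 7
L (White): max(3, 12, 12) = 12
J (Black): min(7, 12, 12) = 7
Root (White): max(8, 6, 7) = 8
White picks the child with the highest value: B (value 8).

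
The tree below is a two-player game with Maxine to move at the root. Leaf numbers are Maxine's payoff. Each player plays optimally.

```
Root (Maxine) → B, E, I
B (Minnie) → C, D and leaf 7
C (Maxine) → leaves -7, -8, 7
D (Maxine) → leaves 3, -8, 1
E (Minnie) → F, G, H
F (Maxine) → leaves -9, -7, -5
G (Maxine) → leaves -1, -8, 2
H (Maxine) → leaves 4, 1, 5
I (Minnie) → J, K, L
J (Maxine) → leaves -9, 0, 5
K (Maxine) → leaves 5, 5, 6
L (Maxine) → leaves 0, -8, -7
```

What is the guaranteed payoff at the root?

C (Maxine): max(-7, -8, 7) = 7
D (Maxine): max(3, -8, 1) = 3
B (Minnie): min(7, 3, 7) = 3
F (Maxine): max(-9, -7, -5) = -5
G (Maxine): max(-1, -8, 2) = 2
H (Maxine): max(4, 1, 5) = 5
E (Minnie): min(-5, 2, 5) = -5
J (Maxine): max(-9, 0, 5) = 5
K (Maxine): max(5, 5, 6) = 6
L (Maxine): max(0, -8, -7) = 0
I (Minnie): min(5, 6, 0) = 0
Root (Maxine): max(3, -5, 0) = 3

3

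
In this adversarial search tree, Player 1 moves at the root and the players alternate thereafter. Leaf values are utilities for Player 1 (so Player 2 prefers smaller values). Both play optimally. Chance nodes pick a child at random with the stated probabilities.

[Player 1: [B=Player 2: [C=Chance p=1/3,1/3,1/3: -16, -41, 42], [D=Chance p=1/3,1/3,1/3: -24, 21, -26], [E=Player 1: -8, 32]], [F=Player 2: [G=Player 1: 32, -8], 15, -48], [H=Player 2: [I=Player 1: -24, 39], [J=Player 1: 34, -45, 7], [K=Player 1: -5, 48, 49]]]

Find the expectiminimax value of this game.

C (Chance): 1/3·-16 + 1/3·-41 + 1/3·42 = -5
D (Chance): 1/3·-24 + 1/3·21 + 1/3·-26 = -9.67
E (Player 1): max(-8, 32) = 32
B (Player 2): min(-5, -9.67, 32) = -9.67
G (Player 1): max(32, -8) = 32
F (Player 2): min(32, 15, -48) = -48
I (Player 1): max(-24, 39) = 39
J (Player 1): max(34, -45, 7) = 34
K (Player 1): max(-5, 48, 49) = 49
H (Player 2): min(39, 34, 49) = 34
Root (Player 1): max(-9.67, -48, 34) = 34

34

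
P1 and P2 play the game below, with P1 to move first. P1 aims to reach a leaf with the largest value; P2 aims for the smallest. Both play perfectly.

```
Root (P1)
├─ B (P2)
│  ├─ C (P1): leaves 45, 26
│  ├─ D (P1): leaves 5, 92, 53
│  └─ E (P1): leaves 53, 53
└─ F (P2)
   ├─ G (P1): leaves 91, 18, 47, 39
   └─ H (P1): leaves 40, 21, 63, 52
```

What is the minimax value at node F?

63

G: max(91, 18, 47, 39) = 91
H: max(40, 21, 63, 52) = 63
F: min(91, 63) = 63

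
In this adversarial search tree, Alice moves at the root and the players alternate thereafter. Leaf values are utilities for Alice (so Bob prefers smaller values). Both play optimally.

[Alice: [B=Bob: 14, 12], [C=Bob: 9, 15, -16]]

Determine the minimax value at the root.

B (Bob): min(14, 12) = 12
C (Bob): min(9, 15, -16) = -16
Root (Alice): max(12, -16) = 12

12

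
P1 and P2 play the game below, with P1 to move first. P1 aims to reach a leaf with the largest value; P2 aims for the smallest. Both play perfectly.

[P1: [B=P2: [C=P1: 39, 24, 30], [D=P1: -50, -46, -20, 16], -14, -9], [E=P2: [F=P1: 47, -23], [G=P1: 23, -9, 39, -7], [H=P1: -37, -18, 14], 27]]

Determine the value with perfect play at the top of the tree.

14

C (P1): max(39, 24, 30) = 39
D (P1): max(-50, -46, -20, 16) = 16
B (P2): min(39, 16, -14, -9) = -14
F (P1): max(47, -23) = 47
G (P1): max(23, -9, 39, -7) = 39
H (P1): max(-37, -18, 14) = 14
E (P2): min(47, 39, 14, 27) = 14
Root (P1): max(-14, 14) = 14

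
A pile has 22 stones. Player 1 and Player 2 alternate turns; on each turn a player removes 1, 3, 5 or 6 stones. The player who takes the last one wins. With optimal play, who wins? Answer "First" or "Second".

Second

i:   0  1  2  3  4  5  6  7  8  9 10 11 12 13 14 15 16 17 18 19 20 21 22
     L  W  L  W  L  W  W  W  W  W  W  L  W  L  W  L  W  W  W  W  W  W  L
Position 22 is L, so the second player wins.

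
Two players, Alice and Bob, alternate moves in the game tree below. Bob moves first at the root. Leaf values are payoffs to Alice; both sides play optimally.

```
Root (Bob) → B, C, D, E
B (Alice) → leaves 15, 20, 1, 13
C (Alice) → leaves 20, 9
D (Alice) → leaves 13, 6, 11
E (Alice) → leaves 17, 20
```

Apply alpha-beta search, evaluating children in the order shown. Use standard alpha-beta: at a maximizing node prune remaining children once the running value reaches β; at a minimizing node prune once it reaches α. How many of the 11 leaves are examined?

9

B [α=-∞,β=+∞]: v=20
C [α=-∞,β=20]: v=20 after child 1 ≥ β → β-cutoff, skip 1
D [α=-∞,β=20]: v=13
E [α=-∞,β=13]: v=17 after child 1 ≥ β → β-cutoff, skip 1
Root [α=-∞,β=+∞]: v=13
Leaves evaluated: 9 of 11.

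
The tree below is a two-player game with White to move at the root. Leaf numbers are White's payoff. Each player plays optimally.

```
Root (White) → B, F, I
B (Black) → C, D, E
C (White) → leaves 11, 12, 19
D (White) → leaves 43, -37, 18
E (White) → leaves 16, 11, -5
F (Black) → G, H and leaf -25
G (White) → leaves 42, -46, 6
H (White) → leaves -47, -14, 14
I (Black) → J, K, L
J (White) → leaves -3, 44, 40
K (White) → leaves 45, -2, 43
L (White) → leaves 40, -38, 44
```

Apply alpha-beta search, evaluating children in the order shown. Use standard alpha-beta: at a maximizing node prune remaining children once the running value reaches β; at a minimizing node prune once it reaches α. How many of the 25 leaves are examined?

C [α=-∞,β=+∞]: v=19
D [α=-∞,β=19]: v=43 after child 1 ≥ β → β-cutoff, skip 2
E [α=-∞,β=19]: v=16
B [α=-∞,β=+∞]: v=16
G [α=16,β=+∞]: v=42
H [α=16,β=42]: v=14
F [α=16,β=+∞]: v=14 after child 2 ≤ α → α-cutoff, skip 1
J [α=16,β=+∞]: v=44
K [α=16,β=44]: v=45 after child 1 ≥ β → β-cutoff, skip 2
L [α=16,β=44]: v=44
I [α=16,β=+∞]: v=44
Root [α=-∞,β=+∞]: v=44
Leaves evaluated: 20 of 25.

20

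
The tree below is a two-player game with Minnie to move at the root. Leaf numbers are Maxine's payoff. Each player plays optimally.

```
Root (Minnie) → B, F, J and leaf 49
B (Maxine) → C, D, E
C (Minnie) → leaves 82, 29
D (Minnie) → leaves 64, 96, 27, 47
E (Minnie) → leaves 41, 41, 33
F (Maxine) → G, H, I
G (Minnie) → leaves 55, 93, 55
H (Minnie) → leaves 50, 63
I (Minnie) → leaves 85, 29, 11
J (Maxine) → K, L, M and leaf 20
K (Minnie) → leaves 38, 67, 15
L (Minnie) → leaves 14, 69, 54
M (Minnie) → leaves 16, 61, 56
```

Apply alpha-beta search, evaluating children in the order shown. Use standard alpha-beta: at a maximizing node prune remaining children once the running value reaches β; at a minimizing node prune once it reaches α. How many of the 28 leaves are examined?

20

C [α=-∞,β=+∞]: v=29
D [α=29,β=+∞]: v=27 after child 3 ≤ α → α-cutoff, skip 1
E [α=29,β=+∞]: v=33
B [α=-∞,β=+∞]: v=33
G [α=-∞,β=33]: v=55
F [α=-∞,β=33]: v=55 after child 1 ≥ β → β-cutoff, skip 2
K [α=-∞,β=33]: v=15
L [α=15,β=33]: v=14 after child 1 ≤ α → α-cutoff, skip 2
M [α=15,β=33]: v=16
J [α=-∞,β=33]: v=20
Root [α=-∞,β=+∞]: v=20
Leaves evaluated: 20 of 28.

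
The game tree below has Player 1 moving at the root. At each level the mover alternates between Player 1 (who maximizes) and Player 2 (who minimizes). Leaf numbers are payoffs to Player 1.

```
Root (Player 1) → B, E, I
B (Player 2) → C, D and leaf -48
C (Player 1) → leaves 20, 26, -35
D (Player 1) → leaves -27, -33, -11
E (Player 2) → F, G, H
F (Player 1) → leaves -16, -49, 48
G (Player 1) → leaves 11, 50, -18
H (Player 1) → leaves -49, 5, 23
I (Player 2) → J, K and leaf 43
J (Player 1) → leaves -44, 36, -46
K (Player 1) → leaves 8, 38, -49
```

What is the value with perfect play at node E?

23

F: max(-16, -49, 48) = 48
G: max(11, 50, -18) = 50
H: max(-49, 5, 23) = 23
E: min(48, 50, 23) = 23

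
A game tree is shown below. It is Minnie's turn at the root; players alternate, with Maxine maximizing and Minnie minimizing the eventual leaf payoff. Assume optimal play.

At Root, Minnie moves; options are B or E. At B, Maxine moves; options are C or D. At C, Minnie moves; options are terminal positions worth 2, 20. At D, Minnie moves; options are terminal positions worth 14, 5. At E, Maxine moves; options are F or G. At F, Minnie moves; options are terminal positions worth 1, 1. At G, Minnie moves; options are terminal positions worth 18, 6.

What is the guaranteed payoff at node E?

F: min(1, 1) = 1
G: min(18, 6) = 6
E: max(1, 6) = 6

6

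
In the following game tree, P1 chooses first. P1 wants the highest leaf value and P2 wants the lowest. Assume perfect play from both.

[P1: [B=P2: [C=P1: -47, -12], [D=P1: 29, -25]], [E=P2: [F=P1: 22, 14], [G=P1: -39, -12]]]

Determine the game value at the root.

-12

C (P1): max(-47, -12) = -12
D (P1): max(29, -25) = 29
B (P2): min(-12, 29) = -12
F (P1): max(22, 14) = 22
G (P1): max(-39, -12) = -12
E (P2): min(22, -12) = -12
Root (P1): max(-12, -12) = -12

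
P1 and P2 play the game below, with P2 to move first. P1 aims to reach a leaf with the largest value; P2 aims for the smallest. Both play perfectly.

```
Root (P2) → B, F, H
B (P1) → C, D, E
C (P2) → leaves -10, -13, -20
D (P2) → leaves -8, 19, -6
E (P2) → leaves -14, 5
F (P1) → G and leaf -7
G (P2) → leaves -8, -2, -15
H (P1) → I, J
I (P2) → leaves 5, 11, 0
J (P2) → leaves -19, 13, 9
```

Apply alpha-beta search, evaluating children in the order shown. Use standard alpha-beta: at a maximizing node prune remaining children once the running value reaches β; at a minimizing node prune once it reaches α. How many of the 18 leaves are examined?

14

C [α=-∞,β=+∞]: v=-20
D [α=-20,β=+∞]: v=-8
E [α=-8,β=+∞]: v=-14 after child 1 ≤ α → α-cutoff, skip 1
B [α=-∞,β=+∞]: v=-8
G [α=-∞,β=-8]: v=-15
F [α=-∞,β=-8]: v=-7
I [α=-∞,β=-8]: v=0
H [α=-∞,β=-8]: v=0 after child 1 ≥ β → β-cutoff, skip 1
Root [α=-∞,β=+∞]: v=-8
Leaves evaluated: 14 of 18.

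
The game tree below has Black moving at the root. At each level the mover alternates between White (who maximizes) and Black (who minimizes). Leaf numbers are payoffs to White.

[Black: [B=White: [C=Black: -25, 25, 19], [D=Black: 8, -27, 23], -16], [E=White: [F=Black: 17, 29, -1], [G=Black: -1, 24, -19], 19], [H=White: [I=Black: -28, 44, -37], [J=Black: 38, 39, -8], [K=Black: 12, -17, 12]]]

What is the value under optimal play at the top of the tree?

C (Black): min(-25, 25, 19) = -25
D (Black): min(8, -27, 23) = -27
B (White): max(-25, -27, -16) = -16
F (Black): min(17, 29, -1) = -1
G (Black): min(-1, 24, -19) = -19
E (White): max(-1, -19, 19) = 19
I (Black): min(-28, 44, -37) = -37
J (Black): min(38, 39, -8) = -8
K (Black): min(12, -17, 12) = -17
H (White): max(-37, -8, -17) = -8
Root (Black): min(-16, 19, -8) = -16

-16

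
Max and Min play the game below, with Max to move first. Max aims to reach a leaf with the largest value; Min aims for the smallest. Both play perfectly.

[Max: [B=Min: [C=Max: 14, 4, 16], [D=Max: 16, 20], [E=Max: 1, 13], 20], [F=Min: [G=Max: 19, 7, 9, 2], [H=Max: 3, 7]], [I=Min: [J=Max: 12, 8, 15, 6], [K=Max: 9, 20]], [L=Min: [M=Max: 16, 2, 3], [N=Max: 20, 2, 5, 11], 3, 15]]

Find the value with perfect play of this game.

C (Max): max(14, 4, 16) = 16
D (Max): max(16, 20) = 20
E (Max): max(1, 13) = 13
B (Min): min(16, 20, 13, 20) = 13
G (Max): max(19, 7, 9, 2) = 19
H (Max): max(3, 7) = 7
F (Min): min(19, 7) = 7
J (Max): max(12, 8, 15, 6) = 15
K (Max): max(9, 20) = 20
I (Min): min(15, 20) = 15
M (Max): max(16, 2, 3) = 16
N (Max): max(20, 2, 5, 11) = 20
L (Min): min(16, 20, 3, 15) = 3
Root (Max): max(13, 7, 15, 3) = 15

15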